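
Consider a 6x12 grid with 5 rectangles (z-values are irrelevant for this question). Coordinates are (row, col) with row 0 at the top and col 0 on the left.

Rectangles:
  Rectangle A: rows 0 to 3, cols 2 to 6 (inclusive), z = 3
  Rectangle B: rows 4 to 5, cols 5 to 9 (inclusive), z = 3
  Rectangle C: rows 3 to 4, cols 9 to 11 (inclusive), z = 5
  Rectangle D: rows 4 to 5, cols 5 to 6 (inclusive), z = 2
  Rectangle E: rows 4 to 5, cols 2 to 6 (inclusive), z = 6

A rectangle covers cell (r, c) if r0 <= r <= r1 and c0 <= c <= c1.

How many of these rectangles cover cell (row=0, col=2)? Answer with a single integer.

Check cell (0,2):
  A: rows 0-3 cols 2-6 -> covers
  B: rows 4-5 cols 5-9 -> outside (row miss)
  C: rows 3-4 cols 9-11 -> outside (row miss)
  D: rows 4-5 cols 5-6 -> outside (row miss)
  E: rows 4-5 cols 2-6 -> outside (row miss)
Count covering = 1

Answer: 1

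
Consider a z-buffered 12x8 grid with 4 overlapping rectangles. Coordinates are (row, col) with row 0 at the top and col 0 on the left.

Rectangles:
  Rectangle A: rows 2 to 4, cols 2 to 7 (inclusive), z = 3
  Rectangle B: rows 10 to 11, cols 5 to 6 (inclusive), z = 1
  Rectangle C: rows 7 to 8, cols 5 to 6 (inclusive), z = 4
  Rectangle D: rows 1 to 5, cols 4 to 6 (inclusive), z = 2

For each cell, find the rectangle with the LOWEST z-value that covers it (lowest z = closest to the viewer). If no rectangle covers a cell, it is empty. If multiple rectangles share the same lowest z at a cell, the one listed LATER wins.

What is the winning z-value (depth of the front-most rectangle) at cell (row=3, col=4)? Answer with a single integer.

Check cell (3,4):
  A: rows 2-4 cols 2-7 z=3 -> covers; best now A (z=3)
  B: rows 10-11 cols 5-6 -> outside (row miss)
  C: rows 7-8 cols 5-6 -> outside (row miss)
  D: rows 1-5 cols 4-6 z=2 -> covers; best now D (z=2)
Winner: D at z=2

Answer: 2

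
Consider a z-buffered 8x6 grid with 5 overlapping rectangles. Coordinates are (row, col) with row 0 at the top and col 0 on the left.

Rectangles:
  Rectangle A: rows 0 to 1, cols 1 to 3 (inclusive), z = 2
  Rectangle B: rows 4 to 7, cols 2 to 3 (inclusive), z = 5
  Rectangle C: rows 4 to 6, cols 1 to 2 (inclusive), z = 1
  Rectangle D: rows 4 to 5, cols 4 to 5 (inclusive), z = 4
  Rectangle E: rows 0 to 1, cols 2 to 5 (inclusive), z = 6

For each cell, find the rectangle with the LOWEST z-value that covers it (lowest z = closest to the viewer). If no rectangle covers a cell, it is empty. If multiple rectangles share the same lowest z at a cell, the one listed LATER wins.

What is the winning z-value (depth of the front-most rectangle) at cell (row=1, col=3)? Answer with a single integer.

Check cell (1,3):
  A: rows 0-1 cols 1-3 z=2 -> covers; best now A (z=2)
  B: rows 4-7 cols 2-3 -> outside (row miss)
  C: rows 4-6 cols 1-2 -> outside (row miss)
  D: rows 4-5 cols 4-5 -> outside (row miss)
  E: rows 0-1 cols 2-5 z=6 -> covers; best now A (z=2)
Winner: A at z=2

Answer: 2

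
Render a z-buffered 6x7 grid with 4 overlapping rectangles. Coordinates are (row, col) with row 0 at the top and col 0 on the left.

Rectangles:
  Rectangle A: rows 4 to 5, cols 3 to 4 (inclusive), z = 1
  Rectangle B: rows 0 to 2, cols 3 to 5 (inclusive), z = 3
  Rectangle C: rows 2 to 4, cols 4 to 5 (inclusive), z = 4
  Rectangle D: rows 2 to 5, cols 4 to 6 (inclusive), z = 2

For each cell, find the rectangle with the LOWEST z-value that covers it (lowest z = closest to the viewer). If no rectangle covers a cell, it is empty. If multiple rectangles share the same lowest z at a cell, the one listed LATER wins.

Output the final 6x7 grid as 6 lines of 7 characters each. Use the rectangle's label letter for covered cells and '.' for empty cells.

...BBB.
...BBB.
...BDDD
....DDD
...AADD
...AADD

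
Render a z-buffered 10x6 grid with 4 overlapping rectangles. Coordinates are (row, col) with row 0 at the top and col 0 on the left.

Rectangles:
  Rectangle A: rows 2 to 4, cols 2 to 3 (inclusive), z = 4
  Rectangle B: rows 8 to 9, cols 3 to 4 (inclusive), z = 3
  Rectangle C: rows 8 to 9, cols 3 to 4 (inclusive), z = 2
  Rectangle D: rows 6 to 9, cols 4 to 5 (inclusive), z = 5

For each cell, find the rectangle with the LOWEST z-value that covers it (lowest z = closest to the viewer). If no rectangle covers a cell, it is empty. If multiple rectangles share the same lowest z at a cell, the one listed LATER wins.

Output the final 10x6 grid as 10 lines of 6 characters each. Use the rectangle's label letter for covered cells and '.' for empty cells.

......
......
..AA..
..AA..
..AA..
......
....DD
....DD
...CCD
...CCD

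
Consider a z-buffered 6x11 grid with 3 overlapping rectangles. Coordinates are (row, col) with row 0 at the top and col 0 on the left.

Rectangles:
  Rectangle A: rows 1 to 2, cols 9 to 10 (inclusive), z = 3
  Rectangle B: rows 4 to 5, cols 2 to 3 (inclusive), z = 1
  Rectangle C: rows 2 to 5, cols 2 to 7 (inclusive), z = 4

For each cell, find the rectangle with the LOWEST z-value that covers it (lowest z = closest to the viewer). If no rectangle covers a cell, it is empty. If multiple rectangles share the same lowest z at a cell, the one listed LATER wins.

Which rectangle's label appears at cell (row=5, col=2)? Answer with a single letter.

Check cell (5,2):
  A: rows 1-2 cols 9-10 -> outside (row miss)
  B: rows 4-5 cols 2-3 z=1 -> covers; best now B (z=1)
  C: rows 2-5 cols 2-7 z=4 -> covers; best now B (z=1)
Winner: B at z=1

Answer: B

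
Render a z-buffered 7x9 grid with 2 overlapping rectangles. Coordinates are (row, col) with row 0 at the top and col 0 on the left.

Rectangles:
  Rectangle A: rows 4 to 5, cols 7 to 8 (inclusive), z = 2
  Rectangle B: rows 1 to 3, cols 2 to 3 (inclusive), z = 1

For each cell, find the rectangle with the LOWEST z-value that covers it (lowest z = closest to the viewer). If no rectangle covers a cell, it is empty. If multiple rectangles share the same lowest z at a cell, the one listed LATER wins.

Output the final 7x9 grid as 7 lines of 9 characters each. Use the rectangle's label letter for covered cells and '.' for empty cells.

.........
..BB.....
..BB.....
..BB.....
.......AA
.......AA
.........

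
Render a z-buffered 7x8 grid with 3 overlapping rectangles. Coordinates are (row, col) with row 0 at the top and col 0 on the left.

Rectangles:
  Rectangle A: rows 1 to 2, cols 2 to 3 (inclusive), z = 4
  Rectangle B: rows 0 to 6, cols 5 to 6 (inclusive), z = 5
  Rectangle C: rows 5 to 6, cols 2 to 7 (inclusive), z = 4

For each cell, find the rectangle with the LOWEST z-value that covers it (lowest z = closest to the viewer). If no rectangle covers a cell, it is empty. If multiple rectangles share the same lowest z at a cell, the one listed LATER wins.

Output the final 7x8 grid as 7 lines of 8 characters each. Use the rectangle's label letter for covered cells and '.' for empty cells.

.....BB.
..AA.BB.
..AA.BB.
.....BB.
.....BB.
..CCCCCC
..CCCCCC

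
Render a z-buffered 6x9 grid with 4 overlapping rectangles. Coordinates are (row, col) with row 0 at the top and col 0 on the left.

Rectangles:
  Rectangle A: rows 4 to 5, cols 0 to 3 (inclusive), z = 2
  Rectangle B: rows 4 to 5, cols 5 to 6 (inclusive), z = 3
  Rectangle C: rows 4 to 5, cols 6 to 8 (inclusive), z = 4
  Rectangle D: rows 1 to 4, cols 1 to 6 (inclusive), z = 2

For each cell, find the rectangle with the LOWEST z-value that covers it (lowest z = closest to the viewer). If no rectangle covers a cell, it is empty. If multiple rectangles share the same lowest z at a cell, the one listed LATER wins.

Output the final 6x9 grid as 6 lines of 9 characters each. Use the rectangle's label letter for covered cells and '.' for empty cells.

.........
.DDDDDD..
.DDDDDD..
.DDDDDD..
ADDDDDDCC
AAAA.BBCC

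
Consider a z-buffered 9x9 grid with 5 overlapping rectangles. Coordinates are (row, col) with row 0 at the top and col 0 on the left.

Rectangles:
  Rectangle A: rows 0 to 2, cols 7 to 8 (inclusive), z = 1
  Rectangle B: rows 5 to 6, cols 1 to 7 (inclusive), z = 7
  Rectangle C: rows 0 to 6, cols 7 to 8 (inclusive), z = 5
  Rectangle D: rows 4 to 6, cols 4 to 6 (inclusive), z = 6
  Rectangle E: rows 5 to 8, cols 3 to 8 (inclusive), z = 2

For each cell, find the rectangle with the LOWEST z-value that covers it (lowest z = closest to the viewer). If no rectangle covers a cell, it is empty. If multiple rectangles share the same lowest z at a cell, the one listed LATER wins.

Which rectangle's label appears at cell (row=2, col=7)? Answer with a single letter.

Answer: A

Derivation:
Check cell (2,7):
  A: rows 0-2 cols 7-8 z=1 -> covers; best now A (z=1)
  B: rows 5-6 cols 1-7 -> outside (row miss)
  C: rows 0-6 cols 7-8 z=5 -> covers; best now A (z=1)
  D: rows 4-6 cols 4-6 -> outside (row miss)
  E: rows 5-8 cols 3-8 -> outside (row miss)
Winner: A at z=1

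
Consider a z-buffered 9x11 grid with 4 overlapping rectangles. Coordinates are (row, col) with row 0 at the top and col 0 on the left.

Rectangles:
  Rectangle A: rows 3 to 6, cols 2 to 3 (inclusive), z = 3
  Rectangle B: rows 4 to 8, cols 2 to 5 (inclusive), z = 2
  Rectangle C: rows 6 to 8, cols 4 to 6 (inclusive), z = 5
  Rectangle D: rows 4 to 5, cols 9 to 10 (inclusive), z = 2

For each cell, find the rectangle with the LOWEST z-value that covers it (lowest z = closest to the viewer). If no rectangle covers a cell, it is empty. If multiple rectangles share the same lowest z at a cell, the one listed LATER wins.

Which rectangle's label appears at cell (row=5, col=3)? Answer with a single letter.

Answer: B

Derivation:
Check cell (5,3):
  A: rows 3-6 cols 2-3 z=3 -> covers; best now A (z=3)
  B: rows 4-8 cols 2-5 z=2 -> covers; best now B (z=2)
  C: rows 6-8 cols 4-6 -> outside (row miss)
  D: rows 4-5 cols 9-10 -> outside (col miss)
Winner: B at z=2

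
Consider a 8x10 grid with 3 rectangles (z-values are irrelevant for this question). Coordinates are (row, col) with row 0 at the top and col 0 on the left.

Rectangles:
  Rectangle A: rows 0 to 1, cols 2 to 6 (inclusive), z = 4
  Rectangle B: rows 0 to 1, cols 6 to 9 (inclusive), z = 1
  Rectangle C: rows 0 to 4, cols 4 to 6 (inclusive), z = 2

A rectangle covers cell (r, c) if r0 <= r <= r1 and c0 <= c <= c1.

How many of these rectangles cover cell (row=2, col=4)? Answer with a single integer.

Answer: 1

Derivation:
Check cell (2,4):
  A: rows 0-1 cols 2-6 -> outside (row miss)
  B: rows 0-1 cols 6-9 -> outside (row miss)
  C: rows 0-4 cols 4-6 -> covers
Count covering = 1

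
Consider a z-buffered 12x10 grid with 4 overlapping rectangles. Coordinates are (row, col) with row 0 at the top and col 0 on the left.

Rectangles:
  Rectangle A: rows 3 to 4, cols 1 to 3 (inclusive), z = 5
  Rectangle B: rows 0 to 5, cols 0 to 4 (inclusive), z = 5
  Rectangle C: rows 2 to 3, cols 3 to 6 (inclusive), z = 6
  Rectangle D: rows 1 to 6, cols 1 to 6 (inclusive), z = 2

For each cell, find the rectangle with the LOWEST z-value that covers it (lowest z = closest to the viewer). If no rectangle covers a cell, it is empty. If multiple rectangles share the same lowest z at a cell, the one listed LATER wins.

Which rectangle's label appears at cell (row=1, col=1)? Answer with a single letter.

Check cell (1,1):
  A: rows 3-4 cols 1-3 -> outside (row miss)
  B: rows 0-5 cols 0-4 z=5 -> covers; best now B (z=5)
  C: rows 2-3 cols 3-6 -> outside (row miss)
  D: rows 1-6 cols 1-6 z=2 -> covers; best now D (z=2)
Winner: D at z=2

Answer: D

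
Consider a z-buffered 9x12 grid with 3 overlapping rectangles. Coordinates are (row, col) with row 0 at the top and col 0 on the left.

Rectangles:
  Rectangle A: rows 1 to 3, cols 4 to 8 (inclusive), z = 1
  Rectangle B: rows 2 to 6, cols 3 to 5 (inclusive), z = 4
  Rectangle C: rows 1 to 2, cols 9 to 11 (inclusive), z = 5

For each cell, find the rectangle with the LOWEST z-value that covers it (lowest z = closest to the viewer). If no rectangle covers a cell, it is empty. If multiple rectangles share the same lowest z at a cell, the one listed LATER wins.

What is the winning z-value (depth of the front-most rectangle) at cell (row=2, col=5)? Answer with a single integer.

Answer: 1

Derivation:
Check cell (2,5):
  A: rows 1-3 cols 4-8 z=1 -> covers; best now A (z=1)
  B: rows 2-6 cols 3-5 z=4 -> covers; best now A (z=1)
  C: rows 1-2 cols 9-11 -> outside (col miss)
Winner: A at z=1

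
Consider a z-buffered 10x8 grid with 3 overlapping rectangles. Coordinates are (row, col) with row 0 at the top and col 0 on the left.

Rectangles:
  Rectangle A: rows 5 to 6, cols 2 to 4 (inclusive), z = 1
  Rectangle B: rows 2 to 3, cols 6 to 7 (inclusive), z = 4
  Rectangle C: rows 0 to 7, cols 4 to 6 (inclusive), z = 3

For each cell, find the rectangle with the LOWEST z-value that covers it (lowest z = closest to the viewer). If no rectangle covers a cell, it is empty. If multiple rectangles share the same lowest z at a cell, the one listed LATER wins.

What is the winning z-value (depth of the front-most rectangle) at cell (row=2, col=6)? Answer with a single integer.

Check cell (2,6):
  A: rows 5-6 cols 2-4 -> outside (row miss)
  B: rows 2-3 cols 6-7 z=4 -> covers; best now B (z=4)
  C: rows 0-7 cols 4-6 z=3 -> covers; best now C (z=3)
Winner: C at z=3

Answer: 3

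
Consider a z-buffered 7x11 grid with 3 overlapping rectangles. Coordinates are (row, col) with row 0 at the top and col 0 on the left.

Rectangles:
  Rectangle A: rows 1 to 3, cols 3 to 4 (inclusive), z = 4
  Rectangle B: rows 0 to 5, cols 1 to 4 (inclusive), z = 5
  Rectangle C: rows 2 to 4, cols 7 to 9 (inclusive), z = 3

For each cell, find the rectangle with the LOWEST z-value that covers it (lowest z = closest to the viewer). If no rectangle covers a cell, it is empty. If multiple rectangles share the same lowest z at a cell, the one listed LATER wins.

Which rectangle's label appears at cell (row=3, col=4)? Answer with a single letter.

Check cell (3,4):
  A: rows 1-3 cols 3-4 z=4 -> covers; best now A (z=4)
  B: rows 0-5 cols 1-4 z=5 -> covers; best now A (z=4)
  C: rows 2-4 cols 7-9 -> outside (col miss)
Winner: A at z=4

Answer: A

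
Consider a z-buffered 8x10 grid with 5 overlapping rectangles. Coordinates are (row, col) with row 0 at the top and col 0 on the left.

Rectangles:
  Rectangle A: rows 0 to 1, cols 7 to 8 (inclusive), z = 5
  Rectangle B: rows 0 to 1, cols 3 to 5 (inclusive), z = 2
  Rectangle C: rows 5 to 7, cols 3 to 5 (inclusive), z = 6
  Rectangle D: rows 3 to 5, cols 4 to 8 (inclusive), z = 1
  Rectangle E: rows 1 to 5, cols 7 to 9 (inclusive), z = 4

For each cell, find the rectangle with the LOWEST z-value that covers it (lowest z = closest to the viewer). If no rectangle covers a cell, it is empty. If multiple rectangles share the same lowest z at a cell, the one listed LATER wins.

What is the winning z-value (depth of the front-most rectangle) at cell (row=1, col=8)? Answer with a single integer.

Answer: 4

Derivation:
Check cell (1,8):
  A: rows 0-1 cols 7-8 z=5 -> covers; best now A (z=5)
  B: rows 0-1 cols 3-5 -> outside (col miss)
  C: rows 5-7 cols 3-5 -> outside (row miss)
  D: rows 3-5 cols 4-8 -> outside (row miss)
  E: rows 1-5 cols 7-9 z=4 -> covers; best now E (z=4)
Winner: E at z=4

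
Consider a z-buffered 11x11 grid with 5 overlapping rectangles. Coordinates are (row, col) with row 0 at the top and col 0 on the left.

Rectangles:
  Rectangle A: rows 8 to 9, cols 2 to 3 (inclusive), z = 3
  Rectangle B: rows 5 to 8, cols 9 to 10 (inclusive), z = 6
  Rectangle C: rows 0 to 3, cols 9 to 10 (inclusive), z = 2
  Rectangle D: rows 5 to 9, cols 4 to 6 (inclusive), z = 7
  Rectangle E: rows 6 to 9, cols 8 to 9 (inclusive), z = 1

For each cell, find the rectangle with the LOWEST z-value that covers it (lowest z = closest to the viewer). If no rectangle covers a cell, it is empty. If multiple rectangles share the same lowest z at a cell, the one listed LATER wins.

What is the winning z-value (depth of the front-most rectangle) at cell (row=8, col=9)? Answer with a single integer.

Check cell (8,9):
  A: rows 8-9 cols 2-3 -> outside (col miss)
  B: rows 5-8 cols 9-10 z=6 -> covers; best now B (z=6)
  C: rows 0-3 cols 9-10 -> outside (row miss)
  D: rows 5-9 cols 4-6 -> outside (col miss)
  E: rows 6-9 cols 8-9 z=1 -> covers; best now E (z=1)
Winner: E at z=1

Answer: 1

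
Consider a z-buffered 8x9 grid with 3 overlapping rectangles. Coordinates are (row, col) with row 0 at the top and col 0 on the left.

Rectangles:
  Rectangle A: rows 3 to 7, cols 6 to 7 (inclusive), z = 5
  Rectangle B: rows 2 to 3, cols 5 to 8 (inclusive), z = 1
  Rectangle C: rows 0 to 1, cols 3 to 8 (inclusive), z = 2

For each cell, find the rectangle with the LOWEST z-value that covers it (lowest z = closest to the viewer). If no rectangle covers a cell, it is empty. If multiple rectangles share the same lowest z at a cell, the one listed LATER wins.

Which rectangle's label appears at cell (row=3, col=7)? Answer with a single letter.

Answer: B

Derivation:
Check cell (3,7):
  A: rows 3-7 cols 6-7 z=5 -> covers; best now A (z=5)
  B: rows 2-3 cols 5-8 z=1 -> covers; best now B (z=1)
  C: rows 0-1 cols 3-8 -> outside (row miss)
Winner: B at z=1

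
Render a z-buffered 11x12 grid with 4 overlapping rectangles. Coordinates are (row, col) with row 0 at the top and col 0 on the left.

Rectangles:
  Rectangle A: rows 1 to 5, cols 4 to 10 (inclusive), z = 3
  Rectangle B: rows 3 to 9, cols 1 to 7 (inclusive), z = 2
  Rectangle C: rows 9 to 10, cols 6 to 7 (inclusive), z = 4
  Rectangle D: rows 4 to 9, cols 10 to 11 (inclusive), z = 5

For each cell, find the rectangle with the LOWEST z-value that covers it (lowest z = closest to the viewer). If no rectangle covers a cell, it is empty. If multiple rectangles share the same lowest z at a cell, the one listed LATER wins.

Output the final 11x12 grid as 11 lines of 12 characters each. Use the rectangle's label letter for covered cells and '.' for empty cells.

............
....AAAAAAA.
....AAAAAAA.
.BBBBBBBAAA.
.BBBBBBBAAAD
.BBBBBBBAAAD
.BBBBBBB..DD
.BBBBBBB..DD
.BBBBBBB..DD
.BBBBBBB..DD
......CC....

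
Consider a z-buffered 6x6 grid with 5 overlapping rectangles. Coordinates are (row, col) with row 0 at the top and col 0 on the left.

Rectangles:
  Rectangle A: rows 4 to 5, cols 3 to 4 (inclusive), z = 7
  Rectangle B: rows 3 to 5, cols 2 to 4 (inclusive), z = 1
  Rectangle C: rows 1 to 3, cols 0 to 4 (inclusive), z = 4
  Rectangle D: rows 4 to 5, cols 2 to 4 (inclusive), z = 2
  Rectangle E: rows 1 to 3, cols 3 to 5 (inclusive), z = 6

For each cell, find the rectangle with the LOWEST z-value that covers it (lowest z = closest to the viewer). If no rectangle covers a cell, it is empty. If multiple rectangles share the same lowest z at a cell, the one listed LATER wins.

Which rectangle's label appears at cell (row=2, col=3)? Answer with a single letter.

Check cell (2,3):
  A: rows 4-5 cols 3-4 -> outside (row miss)
  B: rows 3-5 cols 2-4 -> outside (row miss)
  C: rows 1-3 cols 0-4 z=4 -> covers; best now C (z=4)
  D: rows 4-5 cols 2-4 -> outside (row miss)
  E: rows 1-3 cols 3-5 z=6 -> covers; best now C (z=4)
Winner: C at z=4

Answer: C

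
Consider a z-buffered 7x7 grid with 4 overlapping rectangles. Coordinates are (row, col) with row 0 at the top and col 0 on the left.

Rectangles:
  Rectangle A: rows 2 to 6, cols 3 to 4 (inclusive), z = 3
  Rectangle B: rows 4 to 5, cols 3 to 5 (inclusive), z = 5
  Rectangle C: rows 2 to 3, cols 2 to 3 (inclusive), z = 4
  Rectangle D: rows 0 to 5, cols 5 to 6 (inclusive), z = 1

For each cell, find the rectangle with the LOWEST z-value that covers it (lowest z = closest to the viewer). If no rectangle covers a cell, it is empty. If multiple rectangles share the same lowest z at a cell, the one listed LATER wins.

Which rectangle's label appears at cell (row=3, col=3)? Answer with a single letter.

Answer: A

Derivation:
Check cell (3,3):
  A: rows 2-6 cols 3-4 z=3 -> covers; best now A (z=3)
  B: rows 4-5 cols 3-5 -> outside (row miss)
  C: rows 2-3 cols 2-3 z=4 -> covers; best now A (z=3)
  D: rows 0-5 cols 5-6 -> outside (col miss)
Winner: A at z=3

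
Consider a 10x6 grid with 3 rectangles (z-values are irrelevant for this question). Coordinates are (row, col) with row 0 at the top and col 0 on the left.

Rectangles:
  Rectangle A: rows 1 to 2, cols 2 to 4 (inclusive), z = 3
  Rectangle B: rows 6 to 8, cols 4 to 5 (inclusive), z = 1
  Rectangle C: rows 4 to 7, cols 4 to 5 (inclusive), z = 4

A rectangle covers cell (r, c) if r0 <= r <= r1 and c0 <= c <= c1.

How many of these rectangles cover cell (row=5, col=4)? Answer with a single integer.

Answer: 1

Derivation:
Check cell (5,4):
  A: rows 1-2 cols 2-4 -> outside (row miss)
  B: rows 6-8 cols 4-5 -> outside (row miss)
  C: rows 4-7 cols 4-5 -> covers
Count covering = 1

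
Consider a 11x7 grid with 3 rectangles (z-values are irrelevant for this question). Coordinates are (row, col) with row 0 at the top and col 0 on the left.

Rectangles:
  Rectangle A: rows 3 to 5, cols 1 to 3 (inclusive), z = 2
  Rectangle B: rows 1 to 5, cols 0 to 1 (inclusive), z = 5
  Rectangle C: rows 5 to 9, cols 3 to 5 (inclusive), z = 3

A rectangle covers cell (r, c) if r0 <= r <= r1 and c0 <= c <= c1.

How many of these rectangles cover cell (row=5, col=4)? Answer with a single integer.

Check cell (5,4):
  A: rows 3-5 cols 1-3 -> outside (col miss)
  B: rows 1-5 cols 0-1 -> outside (col miss)
  C: rows 5-9 cols 3-5 -> covers
Count covering = 1

Answer: 1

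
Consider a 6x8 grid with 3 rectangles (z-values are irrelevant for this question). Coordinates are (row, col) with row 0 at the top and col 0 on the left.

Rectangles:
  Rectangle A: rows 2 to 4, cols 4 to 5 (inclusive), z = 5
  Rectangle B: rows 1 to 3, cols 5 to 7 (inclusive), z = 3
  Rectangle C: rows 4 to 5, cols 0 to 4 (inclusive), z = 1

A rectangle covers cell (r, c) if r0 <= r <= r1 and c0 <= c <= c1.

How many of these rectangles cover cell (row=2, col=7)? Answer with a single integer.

Check cell (2,7):
  A: rows 2-4 cols 4-5 -> outside (col miss)
  B: rows 1-3 cols 5-7 -> covers
  C: rows 4-5 cols 0-4 -> outside (row miss)
Count covering = 1

Answer: 1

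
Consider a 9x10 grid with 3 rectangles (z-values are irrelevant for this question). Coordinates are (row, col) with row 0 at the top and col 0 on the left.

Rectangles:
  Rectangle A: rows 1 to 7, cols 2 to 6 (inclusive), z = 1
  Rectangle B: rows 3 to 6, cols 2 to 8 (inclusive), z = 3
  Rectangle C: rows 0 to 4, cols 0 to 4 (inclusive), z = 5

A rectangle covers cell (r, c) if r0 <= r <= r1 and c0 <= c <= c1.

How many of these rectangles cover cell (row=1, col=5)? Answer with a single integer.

Check cell (1,5):
  A: rows 1-7 cols 2-6 -> covers
  B: rows 3-6 cols 2-8 -> outside (row miss)
  C: rows 0-4 cols 0-4 -> outside (col miss)
Count covering = 1

Answer: 1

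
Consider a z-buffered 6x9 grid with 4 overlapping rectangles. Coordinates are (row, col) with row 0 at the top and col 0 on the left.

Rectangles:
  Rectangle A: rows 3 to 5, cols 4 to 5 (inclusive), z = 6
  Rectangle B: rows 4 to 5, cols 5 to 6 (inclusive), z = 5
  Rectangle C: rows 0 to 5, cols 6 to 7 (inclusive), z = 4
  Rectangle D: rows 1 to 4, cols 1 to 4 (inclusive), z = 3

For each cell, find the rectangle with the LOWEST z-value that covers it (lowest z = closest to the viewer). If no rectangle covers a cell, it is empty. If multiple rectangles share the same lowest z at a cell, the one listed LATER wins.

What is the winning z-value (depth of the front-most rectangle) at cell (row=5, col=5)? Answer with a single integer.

Check cell (5,5):
  A: rows 3-5 cols 4-5 z=6 -> covers; best now A (z=6)
  B: rows 4-5 cols 5-6 z=5 -> covers; best now B (z=5)
  C: rows 0-5 cols 6-7 -> outside (col miss)
  D: rows 1-4 cols 1-4 -> outside (row miss)
Winner: B at z=5

Answer: 5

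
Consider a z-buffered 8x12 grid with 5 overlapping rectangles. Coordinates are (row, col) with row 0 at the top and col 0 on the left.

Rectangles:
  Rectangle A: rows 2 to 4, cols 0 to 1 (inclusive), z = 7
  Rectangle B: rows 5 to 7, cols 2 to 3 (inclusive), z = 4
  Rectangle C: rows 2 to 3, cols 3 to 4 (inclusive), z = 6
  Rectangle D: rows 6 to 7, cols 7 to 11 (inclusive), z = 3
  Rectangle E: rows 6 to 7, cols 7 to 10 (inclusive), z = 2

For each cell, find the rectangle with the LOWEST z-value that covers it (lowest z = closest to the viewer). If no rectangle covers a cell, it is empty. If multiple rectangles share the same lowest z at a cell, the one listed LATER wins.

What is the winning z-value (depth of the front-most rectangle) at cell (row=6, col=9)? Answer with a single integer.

Check cell (6,9):
  A: rows 2-4 cols 0-1 -> outside (row miss)
  B: rows 5-7 cols 2-3 -> outside (col miss)
  C: rows 2-3 cols 3-4 -> outside (row miss)
  D: rows 6-7 cols 7-11 z=3 -> covers; best now D (z=3)
  E: rows 6-7 cols 7-10 z=2 -> covers; best now E (z=2)
Winner: E at z=2

Answer: 2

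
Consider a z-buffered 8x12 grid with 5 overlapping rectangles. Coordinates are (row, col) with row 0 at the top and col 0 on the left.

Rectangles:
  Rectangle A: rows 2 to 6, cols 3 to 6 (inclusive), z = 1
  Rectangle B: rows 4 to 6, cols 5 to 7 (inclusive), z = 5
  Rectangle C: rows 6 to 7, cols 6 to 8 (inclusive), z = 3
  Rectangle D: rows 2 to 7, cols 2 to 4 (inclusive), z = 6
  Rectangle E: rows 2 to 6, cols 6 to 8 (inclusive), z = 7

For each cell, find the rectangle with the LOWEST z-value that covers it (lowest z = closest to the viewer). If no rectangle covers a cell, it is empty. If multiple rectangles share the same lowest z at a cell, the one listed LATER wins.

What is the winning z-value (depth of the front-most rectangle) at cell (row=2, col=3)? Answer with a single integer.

Check cell (2,3):
  A: rows 2-6 cols 3-6 z=1 -> covers; best now A (z=1)
  B: rows 4-6 cols 5-7 -> outside (row miss)
  C: rows 6-7 cols 6-8 -> outside (row miss)
  D: rows 2-7 cols 2-4 z=6 -> covers; best now A (z=1)
  E: rows 2-6 cols 6-8 -> outside (col miss)
Winner: A at z=1

Answer: 1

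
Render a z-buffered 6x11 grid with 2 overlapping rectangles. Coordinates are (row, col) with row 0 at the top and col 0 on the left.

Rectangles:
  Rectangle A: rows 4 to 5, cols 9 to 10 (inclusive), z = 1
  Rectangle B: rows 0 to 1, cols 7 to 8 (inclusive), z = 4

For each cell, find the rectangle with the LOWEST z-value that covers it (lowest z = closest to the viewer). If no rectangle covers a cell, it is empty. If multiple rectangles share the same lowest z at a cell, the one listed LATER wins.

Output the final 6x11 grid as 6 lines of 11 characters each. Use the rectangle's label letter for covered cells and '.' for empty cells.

.......BB..
.......BB..
...........
...........
.........AA
.........AA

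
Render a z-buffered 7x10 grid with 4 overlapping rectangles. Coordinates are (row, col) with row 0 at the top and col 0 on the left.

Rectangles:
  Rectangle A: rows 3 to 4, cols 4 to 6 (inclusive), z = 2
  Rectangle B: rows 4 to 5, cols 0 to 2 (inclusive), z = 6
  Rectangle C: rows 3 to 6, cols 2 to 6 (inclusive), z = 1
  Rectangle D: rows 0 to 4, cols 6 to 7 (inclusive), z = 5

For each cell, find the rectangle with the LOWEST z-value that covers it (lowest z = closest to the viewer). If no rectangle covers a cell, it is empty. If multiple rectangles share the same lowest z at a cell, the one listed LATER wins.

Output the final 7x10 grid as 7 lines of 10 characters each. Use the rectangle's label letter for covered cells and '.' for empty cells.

......DD..
......DD..
......DD..
..CCCCCD..
BBCCCCCD..
BBCCCCC...
..CCCCC...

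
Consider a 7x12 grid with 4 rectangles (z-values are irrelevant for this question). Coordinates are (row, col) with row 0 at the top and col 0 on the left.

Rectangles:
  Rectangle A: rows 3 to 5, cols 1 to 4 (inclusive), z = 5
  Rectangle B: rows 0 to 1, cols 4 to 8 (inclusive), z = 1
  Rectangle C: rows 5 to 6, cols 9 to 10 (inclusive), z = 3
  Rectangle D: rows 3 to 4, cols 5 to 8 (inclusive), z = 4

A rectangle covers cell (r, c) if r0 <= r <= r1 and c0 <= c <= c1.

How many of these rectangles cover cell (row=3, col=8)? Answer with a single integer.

Check cell (3,8):
  A: rows 3-5 cols 1-4 -> outside (col miss)
  B: rows 0-1 cols 4-8 -> outside (row miss)
  C: rows 5-6 cols 9-10 -> outside (row miss)
  D: rows 3-4 cols 5-8 -> covers
Count covering = 1

Answer: 1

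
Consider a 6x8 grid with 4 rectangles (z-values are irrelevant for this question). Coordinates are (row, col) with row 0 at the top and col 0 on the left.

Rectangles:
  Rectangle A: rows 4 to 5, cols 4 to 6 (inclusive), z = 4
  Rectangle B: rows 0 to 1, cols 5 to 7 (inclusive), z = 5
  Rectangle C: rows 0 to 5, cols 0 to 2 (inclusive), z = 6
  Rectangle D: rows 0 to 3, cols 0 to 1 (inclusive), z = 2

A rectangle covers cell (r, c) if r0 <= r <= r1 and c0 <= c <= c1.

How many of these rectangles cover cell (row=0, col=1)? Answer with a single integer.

Check cell (0,1):
  A: rows 4-5 cols 4-6 -> outside (row miss)
  B: rows 0-1 cols 5-7 -> outside (col miss)
  C: rows 0-5 cols 0-2 -> covers
  D: rows 0-3 cols 0-1 -> covers
Count covering = 2

Answer: 2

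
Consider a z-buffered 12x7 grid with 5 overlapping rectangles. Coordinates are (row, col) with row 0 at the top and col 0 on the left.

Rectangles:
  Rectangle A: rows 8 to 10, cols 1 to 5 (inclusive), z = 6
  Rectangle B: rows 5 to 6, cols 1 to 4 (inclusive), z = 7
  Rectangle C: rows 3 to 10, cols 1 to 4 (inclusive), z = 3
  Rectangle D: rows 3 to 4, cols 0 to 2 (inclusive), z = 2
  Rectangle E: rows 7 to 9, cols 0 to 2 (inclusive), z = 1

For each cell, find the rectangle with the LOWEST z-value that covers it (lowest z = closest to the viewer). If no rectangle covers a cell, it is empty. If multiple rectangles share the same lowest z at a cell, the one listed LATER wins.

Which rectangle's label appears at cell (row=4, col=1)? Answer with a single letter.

Answer: D

Derivation:
Check cell (4,1):
  A: rows 8-10 cols 1-5 -> outside (row miss)
  B: rows 5-6 cols 1-4 -> outside (row miss)
  C: rows 3-10 cols 1-4 z=3 -> covers; best now C (z=3)
  D: rows 3-4 cols 0-2 z=2 -> covers; best now D (z=2)
  E: rows 7-9 cols 0-2 -> outside (row miss)
Winner: D at z=2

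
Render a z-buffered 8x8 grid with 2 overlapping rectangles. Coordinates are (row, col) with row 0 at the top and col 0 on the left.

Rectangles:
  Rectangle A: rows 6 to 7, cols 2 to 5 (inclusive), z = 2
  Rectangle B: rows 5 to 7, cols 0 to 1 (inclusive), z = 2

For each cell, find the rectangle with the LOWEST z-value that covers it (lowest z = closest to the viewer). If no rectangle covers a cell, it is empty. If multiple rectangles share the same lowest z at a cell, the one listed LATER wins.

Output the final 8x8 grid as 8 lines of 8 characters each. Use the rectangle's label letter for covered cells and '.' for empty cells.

........
........
........
........
........
BB......
BBAAAA..
BBAAAA..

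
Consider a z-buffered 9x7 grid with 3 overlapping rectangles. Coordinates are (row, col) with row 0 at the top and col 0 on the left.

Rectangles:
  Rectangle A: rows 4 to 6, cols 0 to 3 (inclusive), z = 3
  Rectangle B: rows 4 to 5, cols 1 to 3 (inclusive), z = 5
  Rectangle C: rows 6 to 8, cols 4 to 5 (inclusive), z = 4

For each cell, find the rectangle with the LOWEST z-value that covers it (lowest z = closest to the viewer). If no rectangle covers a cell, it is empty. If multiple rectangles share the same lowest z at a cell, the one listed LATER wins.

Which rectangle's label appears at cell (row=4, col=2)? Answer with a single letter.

Answer: A

Derivation:
Check cell (4,2):
  A: rows 4-6 cols 0-3 z=3 -> covers; best now A (z=3)
  B: rows 4-5 cols 1-3 z=5 -> covers; best now A (z=3)
  C: rows 6-8 cols 4-5 -> outside (row miss)
Winner: A at z=3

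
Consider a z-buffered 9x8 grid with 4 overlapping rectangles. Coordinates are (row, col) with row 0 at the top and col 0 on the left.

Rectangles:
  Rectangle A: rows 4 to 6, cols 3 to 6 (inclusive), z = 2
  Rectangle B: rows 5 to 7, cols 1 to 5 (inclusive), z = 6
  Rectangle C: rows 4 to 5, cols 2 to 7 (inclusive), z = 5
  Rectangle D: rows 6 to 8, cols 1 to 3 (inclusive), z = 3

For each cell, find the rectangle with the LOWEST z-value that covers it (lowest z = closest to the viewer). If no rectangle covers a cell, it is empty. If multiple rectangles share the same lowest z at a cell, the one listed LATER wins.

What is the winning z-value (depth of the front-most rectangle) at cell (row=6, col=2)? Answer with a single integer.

Check cell (6,2):
  A: rows 4-6 cols 3-6 -> outside (col miss)
  B: rows 5-7 cols 1-5 z=6 -> covers; best now B (z=6)
  C: rows 4-5 cols 2-7 -> outside (row miss)
  D: rows 6-8 cols 1-3 z=3 -> covers; best now D (z=3)
Winner: D at z=3

Answer: 3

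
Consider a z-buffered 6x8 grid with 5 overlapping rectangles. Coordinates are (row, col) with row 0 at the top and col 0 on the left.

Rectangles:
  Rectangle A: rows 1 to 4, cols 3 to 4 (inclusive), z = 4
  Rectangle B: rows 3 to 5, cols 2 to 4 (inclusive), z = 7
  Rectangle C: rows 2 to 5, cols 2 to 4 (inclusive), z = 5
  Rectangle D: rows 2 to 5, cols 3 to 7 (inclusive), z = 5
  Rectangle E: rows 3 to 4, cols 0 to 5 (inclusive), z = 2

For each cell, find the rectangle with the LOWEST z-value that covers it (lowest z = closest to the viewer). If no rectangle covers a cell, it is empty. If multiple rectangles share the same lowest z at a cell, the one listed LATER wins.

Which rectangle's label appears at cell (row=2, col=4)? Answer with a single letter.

Check cell (2,4):
  A: rows 1-4 cols 3-4 z=4 -> covers; best now A (z=4)
  B: rows 3-5 cols 2-4 -> outside (row miss)
  C: rows 2-5 cols 2-4 z=5 -> covers; best now A (z=4)
  D: rows 2-5 cols 3-7 z=5 -> covers; best now A (z=4)
  E: rows 3-4 cols 0-5 -> outside (row miss)
Winner: A at z=4

Answer: A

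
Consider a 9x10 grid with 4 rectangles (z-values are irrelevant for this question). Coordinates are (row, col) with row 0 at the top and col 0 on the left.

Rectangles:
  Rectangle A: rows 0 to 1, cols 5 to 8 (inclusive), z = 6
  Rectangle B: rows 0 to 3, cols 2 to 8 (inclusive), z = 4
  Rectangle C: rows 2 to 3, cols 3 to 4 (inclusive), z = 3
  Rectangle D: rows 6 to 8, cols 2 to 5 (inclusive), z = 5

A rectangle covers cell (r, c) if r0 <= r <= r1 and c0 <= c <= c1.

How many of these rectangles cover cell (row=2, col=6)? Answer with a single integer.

Check cell (2,6):
  A: rows 0-1 cols 5-8 -> outside (row miss)
  B: rows 0-3 cols 2-8 -> covers
  C: rows 2-3 cols 3-4 -> outside (col miss)
  D: rows 6-8 cols 2-5 -> outside (row miss)
Count covering = 1

Answer: 1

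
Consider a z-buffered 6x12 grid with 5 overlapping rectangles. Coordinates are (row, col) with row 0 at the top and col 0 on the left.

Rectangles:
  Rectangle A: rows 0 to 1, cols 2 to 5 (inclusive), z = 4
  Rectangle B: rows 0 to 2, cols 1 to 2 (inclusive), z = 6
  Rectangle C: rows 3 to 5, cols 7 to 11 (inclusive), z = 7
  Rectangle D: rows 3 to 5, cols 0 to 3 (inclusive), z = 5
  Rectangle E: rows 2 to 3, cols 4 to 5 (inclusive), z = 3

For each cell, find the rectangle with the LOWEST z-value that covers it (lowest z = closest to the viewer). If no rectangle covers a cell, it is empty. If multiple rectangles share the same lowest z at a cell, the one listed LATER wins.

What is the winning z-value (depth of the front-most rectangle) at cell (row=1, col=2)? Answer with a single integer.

Check cell (1,2):
  A: rows 0-1 cols 2-5 z=4 -> covers; best now A (z=4)
  B: rows 0-2 cols 1-2 z=6 -> covers; best now A (z=4)
  C: rows 3-5 cols 7-11 -> outside (row miss)
  D: rows 3-5 cols 0-3 -> outside (row miss)
  E: rows 2-3 cols 4-5 -> outside (row miss)
Winner: A at z=4

Answer: 4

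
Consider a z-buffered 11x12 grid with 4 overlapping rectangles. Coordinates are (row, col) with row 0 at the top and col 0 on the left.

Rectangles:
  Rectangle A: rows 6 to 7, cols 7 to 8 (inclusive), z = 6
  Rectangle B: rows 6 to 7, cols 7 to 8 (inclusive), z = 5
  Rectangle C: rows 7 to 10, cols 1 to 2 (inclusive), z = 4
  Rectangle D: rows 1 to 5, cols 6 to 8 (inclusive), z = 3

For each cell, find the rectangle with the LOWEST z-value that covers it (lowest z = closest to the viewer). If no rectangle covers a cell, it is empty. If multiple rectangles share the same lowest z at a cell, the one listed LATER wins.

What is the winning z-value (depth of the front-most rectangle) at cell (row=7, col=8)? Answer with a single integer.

Check cell (7,8):
  A: rows 6-7 cols 7-8 z=6 -> covers; best now A (z=6)
  B: rows 6-7 cols 7-8 z=5 -> covers; best now B (z=5)
  C: rows 7-10 cols 1-2 -> outside (col miss)
  D: rows 1-5 cols 6-8 -> outside (row miss)
Winner: B at z=5

Answer: 5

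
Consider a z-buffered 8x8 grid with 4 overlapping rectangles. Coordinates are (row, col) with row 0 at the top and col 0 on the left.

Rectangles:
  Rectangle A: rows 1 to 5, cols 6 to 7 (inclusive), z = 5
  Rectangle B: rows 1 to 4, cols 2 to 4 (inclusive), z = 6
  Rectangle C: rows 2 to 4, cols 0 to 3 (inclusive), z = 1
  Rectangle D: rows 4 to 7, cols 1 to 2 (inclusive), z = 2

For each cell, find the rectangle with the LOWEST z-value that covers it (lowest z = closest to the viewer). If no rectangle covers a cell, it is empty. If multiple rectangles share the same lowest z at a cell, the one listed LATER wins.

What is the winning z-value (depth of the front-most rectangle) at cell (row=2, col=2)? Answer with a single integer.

Answer: 1

Derivation:
Check cell (2,2):
  A: rows 1-5 cols 6-7 -> outside (col miss)
  B: rows 1-4 cols 2-4 z=6 -> covers; best now B (z=6)
  C: rows 2-4 cols 0-3 z=1 -> covers; best now C (z=1)
  D: rows 4-7 cols 1-2 -> outside (row miss)
Winner: C at z=1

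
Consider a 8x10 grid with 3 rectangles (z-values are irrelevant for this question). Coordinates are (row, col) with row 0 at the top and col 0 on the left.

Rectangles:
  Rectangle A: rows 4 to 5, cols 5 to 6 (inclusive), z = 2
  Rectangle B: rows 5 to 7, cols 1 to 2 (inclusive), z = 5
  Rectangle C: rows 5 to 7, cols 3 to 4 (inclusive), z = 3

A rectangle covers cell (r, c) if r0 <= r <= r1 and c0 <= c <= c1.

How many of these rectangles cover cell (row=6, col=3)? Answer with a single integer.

Answer: 1

Derivation:
Check cell (6,3):
  A: rows 4-5 cols 5-6 -> outside (row miss)
  B: rows 5-7 cols 1-2 -> outside (col miss)
  C: rows 5-7 cols 3-4 -> covers
Count covering = 1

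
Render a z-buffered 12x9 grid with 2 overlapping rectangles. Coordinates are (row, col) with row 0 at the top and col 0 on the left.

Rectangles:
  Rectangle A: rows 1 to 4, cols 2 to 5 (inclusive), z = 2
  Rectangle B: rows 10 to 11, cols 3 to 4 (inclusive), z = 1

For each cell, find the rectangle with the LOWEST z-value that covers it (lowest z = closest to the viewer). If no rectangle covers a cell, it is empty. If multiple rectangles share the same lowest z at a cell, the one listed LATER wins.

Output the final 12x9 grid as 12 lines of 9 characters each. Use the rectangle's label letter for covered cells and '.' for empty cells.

.........
..AAAA...
..AAAA...
..AAAA...
..AAAA...
.........
.........
.........
.........
.........
...BB....
...BB....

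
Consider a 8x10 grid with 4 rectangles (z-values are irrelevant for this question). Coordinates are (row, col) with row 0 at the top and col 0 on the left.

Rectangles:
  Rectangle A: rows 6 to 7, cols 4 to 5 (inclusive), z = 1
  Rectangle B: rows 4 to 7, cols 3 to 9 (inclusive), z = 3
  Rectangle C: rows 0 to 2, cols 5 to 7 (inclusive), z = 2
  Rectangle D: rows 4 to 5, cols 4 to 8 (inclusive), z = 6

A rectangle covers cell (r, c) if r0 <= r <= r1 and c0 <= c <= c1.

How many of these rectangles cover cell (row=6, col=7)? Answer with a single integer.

Check cell (6,7):
  A: rows 6-7 cols 4-5 -> outside (col miss)
  B: rows 4-7 cols 3-9 -> covers
  C: rows 0-2 cols 5-7 -> outside (row miss)
  D: rows 4-5 cols 4-8 -> outside (row miss)
Count covering = 1

Answer: 1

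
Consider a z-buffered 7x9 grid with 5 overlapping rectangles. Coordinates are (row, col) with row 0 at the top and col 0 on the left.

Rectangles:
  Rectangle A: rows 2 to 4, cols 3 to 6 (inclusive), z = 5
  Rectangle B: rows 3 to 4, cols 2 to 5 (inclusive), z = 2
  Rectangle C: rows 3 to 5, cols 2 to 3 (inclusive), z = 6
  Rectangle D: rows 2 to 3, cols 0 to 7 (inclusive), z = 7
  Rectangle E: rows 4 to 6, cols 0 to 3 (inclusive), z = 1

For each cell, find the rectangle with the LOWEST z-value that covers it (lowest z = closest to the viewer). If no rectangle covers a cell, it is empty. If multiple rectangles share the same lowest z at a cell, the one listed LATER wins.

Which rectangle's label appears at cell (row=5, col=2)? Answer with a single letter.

Answer: E

Derivation:
Check cell (5,2):
  A: rows 2-4 cols 3-6 -> outside (row miss)
  B: rows 3-4 cols 2-5 -> outside (row miss)
  C: rows 3-5 cols 2-3 z=6 -> covers; best now C (z=6)
  D: rows 2-3 cols 0-7 -> outside (row miss)
  E: rows 4-6 cols 0-3 z=1 -> covers; best now E (z=1)
Winner: E at z=1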